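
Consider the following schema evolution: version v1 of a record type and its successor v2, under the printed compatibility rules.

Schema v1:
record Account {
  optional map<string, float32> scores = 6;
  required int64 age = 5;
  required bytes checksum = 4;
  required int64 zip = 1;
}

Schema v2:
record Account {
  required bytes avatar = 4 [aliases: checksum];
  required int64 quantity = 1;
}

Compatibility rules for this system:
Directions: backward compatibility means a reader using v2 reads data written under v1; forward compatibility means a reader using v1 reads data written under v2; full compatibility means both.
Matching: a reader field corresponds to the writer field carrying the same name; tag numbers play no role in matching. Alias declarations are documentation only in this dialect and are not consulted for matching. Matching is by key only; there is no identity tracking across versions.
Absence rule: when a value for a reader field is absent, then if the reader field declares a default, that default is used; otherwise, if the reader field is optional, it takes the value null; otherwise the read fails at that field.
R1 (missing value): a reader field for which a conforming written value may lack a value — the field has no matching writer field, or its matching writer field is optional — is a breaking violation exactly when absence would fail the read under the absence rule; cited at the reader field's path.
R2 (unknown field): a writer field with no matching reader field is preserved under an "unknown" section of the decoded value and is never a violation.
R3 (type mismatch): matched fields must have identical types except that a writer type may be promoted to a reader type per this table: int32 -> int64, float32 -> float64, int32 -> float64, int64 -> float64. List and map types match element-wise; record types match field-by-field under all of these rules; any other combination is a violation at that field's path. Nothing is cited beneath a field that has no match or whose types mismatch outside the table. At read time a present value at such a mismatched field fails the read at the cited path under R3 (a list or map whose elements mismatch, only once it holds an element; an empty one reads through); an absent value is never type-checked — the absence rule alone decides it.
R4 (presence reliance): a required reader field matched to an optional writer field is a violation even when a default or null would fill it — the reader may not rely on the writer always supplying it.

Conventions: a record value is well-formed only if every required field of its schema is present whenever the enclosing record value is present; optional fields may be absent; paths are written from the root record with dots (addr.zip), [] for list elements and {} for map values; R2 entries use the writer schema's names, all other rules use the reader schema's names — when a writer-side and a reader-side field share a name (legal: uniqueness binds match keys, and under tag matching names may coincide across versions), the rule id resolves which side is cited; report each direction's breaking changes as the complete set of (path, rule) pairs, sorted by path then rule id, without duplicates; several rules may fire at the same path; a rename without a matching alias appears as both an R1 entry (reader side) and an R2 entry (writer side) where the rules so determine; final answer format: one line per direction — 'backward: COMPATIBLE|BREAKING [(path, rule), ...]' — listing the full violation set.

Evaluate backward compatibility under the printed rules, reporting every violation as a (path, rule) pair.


backward: BREAKING [(avatar, R1), (quantity, R1)]

arrows below run writer -> reader for Account
backward pass over Account, reader schema v2, writer schema v1:
  avatar: no writer match
  quantity: no writer match
  writer scores: unknown to reader
  writer age: unknown to reader
  writer checksum: unknown to reader
  writer zip: unknown to reader
  rule R1 violated at avatar
  rule R1 violated at quantity
  => backward verdict for Account: BREAKING, 2 violation(s)
diffs on Account not affecting the asked answer:
  removed field scores from record Account -> no rule fires on it in Account's dialect; the asked verdict holds
  removed field age from record Account -> its effect on Account is confined to the forward direction, not asked


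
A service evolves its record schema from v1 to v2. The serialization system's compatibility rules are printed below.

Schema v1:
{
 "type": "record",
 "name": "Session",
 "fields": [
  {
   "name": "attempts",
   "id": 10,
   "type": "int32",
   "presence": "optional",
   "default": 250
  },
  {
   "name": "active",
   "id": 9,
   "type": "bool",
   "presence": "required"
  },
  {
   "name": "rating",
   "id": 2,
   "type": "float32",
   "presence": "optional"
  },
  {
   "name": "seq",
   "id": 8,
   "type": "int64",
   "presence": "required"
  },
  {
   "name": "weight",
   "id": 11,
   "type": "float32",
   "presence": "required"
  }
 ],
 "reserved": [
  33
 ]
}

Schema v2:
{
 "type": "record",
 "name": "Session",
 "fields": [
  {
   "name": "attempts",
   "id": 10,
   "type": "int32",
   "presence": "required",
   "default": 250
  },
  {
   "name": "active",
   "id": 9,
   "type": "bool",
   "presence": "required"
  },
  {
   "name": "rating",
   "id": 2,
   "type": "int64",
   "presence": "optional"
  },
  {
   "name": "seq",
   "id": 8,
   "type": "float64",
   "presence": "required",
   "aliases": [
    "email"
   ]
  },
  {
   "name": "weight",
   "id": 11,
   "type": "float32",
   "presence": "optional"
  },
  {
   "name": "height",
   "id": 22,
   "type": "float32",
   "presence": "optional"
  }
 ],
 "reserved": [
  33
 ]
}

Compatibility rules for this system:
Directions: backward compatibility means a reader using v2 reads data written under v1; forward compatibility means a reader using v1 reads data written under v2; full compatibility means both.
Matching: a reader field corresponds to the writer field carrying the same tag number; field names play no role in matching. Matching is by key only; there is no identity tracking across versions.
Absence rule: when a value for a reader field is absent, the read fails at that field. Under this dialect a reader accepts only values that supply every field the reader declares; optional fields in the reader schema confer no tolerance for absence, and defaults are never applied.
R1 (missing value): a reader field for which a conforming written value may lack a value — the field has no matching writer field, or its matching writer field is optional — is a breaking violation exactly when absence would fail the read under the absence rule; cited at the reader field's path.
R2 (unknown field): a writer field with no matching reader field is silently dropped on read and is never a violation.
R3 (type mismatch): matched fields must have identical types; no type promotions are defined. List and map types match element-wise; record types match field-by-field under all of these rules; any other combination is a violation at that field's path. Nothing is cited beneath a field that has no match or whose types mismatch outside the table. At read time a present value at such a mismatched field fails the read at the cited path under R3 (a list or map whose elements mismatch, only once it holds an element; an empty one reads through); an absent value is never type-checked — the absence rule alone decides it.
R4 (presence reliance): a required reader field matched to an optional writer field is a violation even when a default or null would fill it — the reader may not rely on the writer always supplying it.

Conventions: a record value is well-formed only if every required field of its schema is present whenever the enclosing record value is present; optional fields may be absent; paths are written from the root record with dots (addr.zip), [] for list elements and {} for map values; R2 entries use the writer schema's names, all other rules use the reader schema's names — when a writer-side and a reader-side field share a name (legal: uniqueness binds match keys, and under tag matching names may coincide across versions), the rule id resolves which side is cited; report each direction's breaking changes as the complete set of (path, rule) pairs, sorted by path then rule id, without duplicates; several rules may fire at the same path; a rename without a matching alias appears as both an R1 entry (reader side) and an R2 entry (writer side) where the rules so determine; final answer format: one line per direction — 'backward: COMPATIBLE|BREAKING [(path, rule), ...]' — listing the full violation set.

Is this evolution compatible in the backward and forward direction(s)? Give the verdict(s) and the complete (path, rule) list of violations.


backward: BREAKING [(attempts, R1), (attempts, R4), (height, R1), (rating, R1), (rating, R3), (seq, R3)]; forward: BREAKING [(rating, R1), (rating, R3), (seq, R3), (weight, R1), (weight, R4)]

the writer's type comes first in each Session pair
backward for Session (reader v2, writer v1):
  attempts: int32 -> int32, writer optional; from attempts
  active: bool -> bool, writer required; from active
  rating: float32 -> int64, writer optional; from rating
  seq: int64 -> float64, writer required; from seq
  weight: float32 -> float32, writer required; from weight
  height has no writer counterpart
  violation R1 at attempts
  violation R4 at attempts
  violation R1 at height
  violation R1 at rating
  violation R3 at rating
  violation R3 at seq
  => 6 violation(s): backward is BREAKING for Session
forward for Session (reader v1, writer v2):
  attempts: int32 -> int32, writer required; from attempts
  active: bool -> bool, writer required; from active
  rating: int64 -> float32, writer optional; from rating
  seq: float64 -> int64, writer required; from seq
  weight: float32 -> float32, writer optional; from weight
  leftover writer field: height
  violation R1 at rating
  violation R3 at rating
  violation R3 at seq
  violation R1 at weight
  violation R4 at weight
  => 5 violation(s): forward is BREAKING for Session


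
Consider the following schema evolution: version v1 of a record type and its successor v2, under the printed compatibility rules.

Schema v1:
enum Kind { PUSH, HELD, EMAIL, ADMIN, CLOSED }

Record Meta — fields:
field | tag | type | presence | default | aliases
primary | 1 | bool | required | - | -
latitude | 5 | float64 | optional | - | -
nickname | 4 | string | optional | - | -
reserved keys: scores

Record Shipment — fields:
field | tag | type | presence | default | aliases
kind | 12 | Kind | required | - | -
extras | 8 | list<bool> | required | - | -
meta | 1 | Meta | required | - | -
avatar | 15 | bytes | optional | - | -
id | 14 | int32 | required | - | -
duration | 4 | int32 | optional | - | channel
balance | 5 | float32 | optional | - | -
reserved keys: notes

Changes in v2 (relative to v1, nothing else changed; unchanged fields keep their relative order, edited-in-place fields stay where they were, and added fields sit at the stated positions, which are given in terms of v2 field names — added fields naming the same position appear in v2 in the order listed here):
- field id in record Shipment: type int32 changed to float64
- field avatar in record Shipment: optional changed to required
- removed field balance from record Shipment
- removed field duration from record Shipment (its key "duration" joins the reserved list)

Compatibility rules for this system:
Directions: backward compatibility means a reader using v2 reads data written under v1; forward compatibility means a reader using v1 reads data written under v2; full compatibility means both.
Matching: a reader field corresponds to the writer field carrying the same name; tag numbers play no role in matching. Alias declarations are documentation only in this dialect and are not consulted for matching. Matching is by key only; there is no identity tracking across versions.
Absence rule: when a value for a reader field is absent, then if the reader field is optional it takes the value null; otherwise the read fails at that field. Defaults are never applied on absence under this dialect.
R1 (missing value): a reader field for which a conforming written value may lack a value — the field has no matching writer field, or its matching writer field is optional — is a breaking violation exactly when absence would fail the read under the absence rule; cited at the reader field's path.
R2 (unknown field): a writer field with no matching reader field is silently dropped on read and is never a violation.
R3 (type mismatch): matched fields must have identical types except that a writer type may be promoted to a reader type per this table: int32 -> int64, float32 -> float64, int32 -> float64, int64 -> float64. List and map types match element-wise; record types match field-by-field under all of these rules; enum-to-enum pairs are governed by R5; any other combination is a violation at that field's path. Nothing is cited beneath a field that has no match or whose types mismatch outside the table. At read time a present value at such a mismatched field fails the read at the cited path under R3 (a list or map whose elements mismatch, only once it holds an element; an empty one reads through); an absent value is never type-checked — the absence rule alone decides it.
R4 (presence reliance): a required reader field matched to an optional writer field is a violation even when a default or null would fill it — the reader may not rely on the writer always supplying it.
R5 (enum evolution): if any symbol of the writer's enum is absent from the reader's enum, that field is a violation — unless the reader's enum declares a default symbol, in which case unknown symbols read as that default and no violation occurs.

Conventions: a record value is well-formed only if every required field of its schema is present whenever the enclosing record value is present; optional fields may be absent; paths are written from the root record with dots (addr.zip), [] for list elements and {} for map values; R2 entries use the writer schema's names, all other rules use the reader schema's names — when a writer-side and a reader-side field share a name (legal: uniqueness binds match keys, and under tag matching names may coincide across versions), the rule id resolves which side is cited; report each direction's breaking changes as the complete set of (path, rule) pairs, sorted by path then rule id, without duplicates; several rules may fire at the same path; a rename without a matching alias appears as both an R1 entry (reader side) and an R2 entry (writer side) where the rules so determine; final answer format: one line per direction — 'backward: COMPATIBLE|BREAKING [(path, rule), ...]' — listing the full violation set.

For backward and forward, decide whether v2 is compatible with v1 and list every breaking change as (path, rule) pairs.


in Shipment below, arrows point writer -> reader
backward pass over Shipment, reader schema v2, writer schema v1:
  kind: paired with writer kind (Kind -> Kind; writer required)
  extras: paired with writer extras (list<bool> -> list<bool>; writer required)
  meta: paired with writer meta (Meta -> Meta; writer required)
  avatar: paired with writer avatar (bytes -> bytes; writer optional)
  id: paired with writer id (int32 -> float64; writer required)
  writer duration: unknown to reader
  writer balance: unknown to reader
  meta.primary: paired with writer meta.primary (bool -> bool; writer required)
  meta.latitude: paired with writer meta.latitude (float64 -> float64; writer optional)
  meta.nickname: paired with writer meta.nickname (string -> string; writer optional)
  violation R1 at avatar
  violation R4 at avatar
  => backward verdict for Shipment: BREAKING, 2 violation(s)
forward pass over Shipment, reader schema v1, writer schema v2:
  kind: paired with writer kind (Kind -> Kind; writer required)
  extras: paired with writer extras (list<bool> -> list<bool>; writer required)
  meta: paired with writer meta (Meta -> Meta; writer required)
  avatar: paired with writer avatar (bytes -> bytes; writer required)
  id: paired with writer id (float64 -> int32; writer required)
  duration: no writer-side match
  balance: no writer-side match
  meta.primary: paired with writer meta.primary (bool -> bool; writer required)
  meta.latitude: paired with writer meta.latitude (float64 -> float64; writer optional)
  meta.nickname: paired with writer meta.nickname (string -> string; writer optional)
  violation R3 at id
  => forward verdict for Shipment: BREAKING, 1 violation(s)

backward: BREAKING [(avatar, R1), (avatar, R4)]; forward: BREAKING [(id, R3)]


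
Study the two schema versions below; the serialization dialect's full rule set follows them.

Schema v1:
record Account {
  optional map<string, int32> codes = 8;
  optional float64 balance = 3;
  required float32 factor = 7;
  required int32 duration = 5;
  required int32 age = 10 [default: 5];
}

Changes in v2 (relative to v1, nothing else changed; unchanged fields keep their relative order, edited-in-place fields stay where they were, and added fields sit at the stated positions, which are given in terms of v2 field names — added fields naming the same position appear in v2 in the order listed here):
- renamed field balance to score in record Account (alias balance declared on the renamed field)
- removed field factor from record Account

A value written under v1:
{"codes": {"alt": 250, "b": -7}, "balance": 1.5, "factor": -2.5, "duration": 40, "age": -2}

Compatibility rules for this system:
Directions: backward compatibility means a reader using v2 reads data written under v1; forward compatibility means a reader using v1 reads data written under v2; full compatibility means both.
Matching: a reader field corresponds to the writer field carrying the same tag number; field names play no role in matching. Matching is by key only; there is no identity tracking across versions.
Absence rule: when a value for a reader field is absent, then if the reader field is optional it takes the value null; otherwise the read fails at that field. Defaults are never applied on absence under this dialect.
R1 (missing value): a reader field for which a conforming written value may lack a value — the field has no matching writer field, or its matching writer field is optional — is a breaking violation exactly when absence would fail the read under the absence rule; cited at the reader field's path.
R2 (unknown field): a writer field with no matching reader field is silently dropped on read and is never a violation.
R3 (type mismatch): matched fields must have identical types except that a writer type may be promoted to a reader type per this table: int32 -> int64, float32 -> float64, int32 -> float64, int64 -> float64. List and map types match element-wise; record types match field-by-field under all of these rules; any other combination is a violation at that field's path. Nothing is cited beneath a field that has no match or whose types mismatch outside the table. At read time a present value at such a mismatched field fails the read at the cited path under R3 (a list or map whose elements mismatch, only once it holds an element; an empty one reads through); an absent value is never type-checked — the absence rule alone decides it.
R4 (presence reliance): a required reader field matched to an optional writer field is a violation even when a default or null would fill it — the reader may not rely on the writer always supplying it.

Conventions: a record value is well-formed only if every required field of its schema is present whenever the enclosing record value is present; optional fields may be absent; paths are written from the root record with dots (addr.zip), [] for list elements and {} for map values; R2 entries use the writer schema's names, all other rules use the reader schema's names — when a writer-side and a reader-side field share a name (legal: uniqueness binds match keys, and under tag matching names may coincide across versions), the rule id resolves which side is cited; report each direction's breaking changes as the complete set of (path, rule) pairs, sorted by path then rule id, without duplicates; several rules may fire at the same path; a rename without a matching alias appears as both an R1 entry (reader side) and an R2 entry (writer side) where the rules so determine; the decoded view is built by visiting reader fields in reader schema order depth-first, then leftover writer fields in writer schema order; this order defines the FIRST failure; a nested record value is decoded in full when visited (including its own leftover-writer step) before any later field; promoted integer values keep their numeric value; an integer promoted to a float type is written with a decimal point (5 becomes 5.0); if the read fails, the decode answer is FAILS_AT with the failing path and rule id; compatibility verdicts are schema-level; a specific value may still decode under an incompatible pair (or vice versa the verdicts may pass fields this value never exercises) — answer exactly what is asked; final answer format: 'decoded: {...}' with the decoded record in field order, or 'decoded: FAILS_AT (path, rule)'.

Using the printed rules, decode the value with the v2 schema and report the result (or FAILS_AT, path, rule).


decoded: {"codes": {"alt": 250, "b": -7}, "score": 1.5, "duration": 40, "age": -2}

the writer's type comes first in each Account pair
migrating the Account value to v2:
  codes := {"alt": 250, "b": -7}
  score := 1.5 (from writer balance)
  duration := 40
  age := -2
  writer factor: unknown -> dropped
  => decoded: {"codes": {"alt": 250, "b": -7}, "score": 1.5, "duration": 40, "age": -2}


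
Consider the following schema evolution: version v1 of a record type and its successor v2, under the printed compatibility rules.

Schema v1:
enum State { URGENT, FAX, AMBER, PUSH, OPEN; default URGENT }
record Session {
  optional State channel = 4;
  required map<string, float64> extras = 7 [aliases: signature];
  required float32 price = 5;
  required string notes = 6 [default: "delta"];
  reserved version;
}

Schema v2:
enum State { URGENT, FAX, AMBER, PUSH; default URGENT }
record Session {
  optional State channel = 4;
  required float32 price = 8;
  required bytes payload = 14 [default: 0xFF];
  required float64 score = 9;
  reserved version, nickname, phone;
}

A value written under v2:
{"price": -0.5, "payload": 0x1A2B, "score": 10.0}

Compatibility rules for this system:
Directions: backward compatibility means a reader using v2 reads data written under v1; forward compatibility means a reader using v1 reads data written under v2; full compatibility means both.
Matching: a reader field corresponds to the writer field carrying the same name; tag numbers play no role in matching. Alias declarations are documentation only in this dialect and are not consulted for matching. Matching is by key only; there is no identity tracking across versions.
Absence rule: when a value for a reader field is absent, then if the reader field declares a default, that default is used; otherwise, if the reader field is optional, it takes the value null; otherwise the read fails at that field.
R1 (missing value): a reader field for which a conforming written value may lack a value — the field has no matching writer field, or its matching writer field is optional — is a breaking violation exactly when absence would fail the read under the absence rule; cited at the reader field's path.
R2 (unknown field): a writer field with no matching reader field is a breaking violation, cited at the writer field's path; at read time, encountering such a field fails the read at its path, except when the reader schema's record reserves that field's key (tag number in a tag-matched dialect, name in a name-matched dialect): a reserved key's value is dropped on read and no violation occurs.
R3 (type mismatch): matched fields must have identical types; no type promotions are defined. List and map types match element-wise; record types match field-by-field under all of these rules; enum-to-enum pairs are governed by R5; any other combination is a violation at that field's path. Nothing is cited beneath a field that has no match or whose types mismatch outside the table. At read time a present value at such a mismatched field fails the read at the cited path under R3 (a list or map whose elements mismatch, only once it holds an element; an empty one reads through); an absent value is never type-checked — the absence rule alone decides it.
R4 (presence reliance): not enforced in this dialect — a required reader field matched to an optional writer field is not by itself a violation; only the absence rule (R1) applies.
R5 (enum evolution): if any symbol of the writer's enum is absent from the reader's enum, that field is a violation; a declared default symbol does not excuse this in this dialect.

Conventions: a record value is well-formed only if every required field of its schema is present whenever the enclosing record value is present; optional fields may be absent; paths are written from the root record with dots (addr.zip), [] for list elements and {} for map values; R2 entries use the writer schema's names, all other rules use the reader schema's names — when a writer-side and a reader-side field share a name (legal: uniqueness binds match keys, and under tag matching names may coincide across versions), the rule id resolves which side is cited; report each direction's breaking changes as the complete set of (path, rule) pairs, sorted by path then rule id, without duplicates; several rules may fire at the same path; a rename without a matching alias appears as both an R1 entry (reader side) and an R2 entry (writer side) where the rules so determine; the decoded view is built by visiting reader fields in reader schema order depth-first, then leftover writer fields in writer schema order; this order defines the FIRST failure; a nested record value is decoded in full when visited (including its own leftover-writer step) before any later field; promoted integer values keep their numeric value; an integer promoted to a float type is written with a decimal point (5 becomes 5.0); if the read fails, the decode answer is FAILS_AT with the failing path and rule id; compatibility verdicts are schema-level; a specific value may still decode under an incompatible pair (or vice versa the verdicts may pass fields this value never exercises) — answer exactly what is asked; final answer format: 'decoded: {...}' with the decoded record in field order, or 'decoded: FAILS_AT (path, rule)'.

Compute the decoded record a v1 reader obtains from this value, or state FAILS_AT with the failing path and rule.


the writer's type comes first in each Session pair
decode walk for Session under reader schema v1:
  channel := null (missing; optional => null)
  read fails at extras under R1 (no fill)
  => FAILS_AT (extras, R1)
remaining Session differences; none change what is asked:
  removed field notes from record Session -> affects the rule determinations only; this particular Session value decodes identically
  enum State (field channel in record Session): symbol OPEN removed -> affects the rule determinations only; this particular Session value decodes identically
  added field payload to record Session: required bytes, tag 14, default 0xFF (in v2 it sits last) -> affects the rule determinations only; this particular Session value decodes identically
  field price in record Session: tag 5 changed to 8 -> no rule fires on it and the decoded Session view is identical with or without it
  added field score to record Session: required float64, tag 9 (in v2 it sits last) -> affects the rule determinations only; this particular Session value decodes identically

decoded: FAILS_AT (extras, R1)


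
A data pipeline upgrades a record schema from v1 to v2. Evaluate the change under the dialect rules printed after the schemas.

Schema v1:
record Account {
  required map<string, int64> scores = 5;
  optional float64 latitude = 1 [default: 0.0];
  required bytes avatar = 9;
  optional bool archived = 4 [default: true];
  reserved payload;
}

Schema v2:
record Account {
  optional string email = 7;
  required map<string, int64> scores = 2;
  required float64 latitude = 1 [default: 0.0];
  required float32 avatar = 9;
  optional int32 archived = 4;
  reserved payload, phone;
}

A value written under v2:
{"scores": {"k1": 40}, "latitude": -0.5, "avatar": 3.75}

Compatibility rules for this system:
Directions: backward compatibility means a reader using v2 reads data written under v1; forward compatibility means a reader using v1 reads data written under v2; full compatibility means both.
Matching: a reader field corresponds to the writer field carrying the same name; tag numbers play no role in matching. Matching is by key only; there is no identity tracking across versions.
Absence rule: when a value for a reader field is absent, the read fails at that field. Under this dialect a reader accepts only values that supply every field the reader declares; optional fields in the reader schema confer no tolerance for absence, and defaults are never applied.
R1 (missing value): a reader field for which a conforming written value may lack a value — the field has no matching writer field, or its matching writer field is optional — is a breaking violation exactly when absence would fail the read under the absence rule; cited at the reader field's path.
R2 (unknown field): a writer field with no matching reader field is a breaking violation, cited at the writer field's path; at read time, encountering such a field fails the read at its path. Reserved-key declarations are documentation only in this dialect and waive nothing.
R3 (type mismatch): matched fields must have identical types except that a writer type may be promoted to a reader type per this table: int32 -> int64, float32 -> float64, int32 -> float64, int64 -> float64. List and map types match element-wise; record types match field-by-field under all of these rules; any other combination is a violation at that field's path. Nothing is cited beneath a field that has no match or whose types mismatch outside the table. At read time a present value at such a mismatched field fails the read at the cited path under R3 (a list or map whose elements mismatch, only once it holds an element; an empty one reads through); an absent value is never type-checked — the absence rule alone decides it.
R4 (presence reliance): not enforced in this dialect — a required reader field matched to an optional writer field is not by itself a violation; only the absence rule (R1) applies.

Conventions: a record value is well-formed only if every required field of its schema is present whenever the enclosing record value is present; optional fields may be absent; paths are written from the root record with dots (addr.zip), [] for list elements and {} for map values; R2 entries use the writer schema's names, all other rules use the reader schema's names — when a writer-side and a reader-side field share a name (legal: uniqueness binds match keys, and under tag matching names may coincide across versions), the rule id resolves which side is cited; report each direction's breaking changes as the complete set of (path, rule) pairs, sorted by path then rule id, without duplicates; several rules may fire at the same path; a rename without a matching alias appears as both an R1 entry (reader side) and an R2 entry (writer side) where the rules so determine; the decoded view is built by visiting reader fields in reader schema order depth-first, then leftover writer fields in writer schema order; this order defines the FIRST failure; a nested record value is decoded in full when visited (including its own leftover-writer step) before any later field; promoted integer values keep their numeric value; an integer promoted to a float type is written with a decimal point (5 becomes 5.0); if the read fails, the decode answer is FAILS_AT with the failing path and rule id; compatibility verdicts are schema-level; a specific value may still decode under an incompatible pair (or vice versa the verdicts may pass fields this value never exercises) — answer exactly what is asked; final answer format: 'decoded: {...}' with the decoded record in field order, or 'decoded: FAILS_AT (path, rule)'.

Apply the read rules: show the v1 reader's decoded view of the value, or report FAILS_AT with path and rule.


decoded: FAILS_AT (avatar, R3)

arrows below run writer -> reader for Account
migrating the Account value to v1:
  scores := {"k1": 40}
  latitude := -0.5
  read fails at avatar under R3
  => FAILS_AT (avatar, R3)
ruling out the remaining Account differences:
  field archived in record Account: type bool changed to int32 (its default is dropped) -> schema-level compatibility only; this Account value's decode is unchanged
  field latitude in record Account: optional changed to required -> schema-level compatibility only; this Account value's decode is unchanged
  field scores in record Account: tag 5 changed to 2 -> fires no rule on Account under this dialect and leaves the result unchanged
  added field email to record Account: optional string, tag 7 (in v2 it sits immediately before scores) -> schema-level compatibility only; this Account value's decode is unchanged


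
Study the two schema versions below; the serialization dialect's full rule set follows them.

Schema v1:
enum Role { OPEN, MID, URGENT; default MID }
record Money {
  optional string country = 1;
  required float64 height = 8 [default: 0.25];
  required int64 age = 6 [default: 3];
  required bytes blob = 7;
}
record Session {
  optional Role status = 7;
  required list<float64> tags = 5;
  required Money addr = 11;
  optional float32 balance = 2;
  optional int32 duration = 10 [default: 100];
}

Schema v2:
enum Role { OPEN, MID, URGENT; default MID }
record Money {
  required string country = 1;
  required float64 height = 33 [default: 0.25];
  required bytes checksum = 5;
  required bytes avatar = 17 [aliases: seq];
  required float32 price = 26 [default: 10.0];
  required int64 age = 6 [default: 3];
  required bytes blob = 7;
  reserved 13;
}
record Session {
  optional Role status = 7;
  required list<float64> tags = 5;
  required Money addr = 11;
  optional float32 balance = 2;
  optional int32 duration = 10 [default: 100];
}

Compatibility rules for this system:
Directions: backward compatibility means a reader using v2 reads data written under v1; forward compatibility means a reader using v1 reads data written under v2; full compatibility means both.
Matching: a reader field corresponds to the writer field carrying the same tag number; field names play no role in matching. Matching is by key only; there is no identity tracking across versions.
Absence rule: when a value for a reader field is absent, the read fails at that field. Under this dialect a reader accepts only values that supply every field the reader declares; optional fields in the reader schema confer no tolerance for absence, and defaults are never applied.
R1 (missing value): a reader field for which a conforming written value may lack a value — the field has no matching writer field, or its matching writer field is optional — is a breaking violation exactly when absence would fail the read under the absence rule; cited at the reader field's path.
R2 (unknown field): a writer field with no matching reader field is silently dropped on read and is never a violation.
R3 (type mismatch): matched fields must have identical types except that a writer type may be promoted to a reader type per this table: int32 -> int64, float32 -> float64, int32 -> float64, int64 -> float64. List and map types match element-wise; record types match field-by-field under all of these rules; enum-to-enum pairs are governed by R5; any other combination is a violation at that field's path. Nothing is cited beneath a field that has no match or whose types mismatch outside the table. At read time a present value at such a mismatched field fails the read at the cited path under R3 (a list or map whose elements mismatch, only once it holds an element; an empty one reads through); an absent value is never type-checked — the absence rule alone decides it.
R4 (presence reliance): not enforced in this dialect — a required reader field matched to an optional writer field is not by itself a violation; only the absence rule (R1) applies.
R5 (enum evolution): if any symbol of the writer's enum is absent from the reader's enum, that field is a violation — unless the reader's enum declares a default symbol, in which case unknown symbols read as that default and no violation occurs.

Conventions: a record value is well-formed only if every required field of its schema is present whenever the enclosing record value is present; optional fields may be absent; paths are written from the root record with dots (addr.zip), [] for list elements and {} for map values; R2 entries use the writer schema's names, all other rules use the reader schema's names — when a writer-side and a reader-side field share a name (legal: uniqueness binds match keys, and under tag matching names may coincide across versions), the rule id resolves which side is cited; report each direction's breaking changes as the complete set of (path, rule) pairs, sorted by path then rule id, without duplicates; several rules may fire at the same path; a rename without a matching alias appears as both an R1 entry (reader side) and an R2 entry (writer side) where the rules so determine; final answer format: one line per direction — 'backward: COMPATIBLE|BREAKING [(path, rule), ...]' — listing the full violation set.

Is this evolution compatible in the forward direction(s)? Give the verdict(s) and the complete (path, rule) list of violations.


each type pair in Session: writer, then reader
forward pass over Session, reader schema v1, writer schema v2:
  status: paired with writer status (Role -> Role; writer optional)
  tags: paired with writer tags (list<float64> -> list<float64>; writer required)
  addr: paired with writer addr (Money -> Money; writer required)
  balance: paired with writer balance (float32 -> float32; writer optional)
  duration: paired with writer duration (int32 -> int32; writer optional)
  addr.country: paired with writer addr.country (string -> string; writer required)
  addr.height has no writer counterpart
  addr.age: paired with writer addr.age (int64 -> int64; writer required)
  addr.blob: paired with writer addr.blob (bytes -> bytes; writer required)
  writer addr.height: unknown to reader
  writer addr.checksum: unknown to reader
  writer addr.avatar: unknown to reader
  writer addr.price: unknown to reader
  breaking: (addr.height, R1)
  breaking: (balance, R1)
  breaking: (duration, R1)
  breaking: (status, R1)
  forward on Session therefore BREAKING (4)
the rest of the Session diff is inert for this question:
  added field checksum to record Money: required bytes, tag 5 (in v2 it sits immediately before age) -> affects backward compatibility only, which is not asked
  added field price to record Money: required float32, tag 26, default 10.0 (in v2 it sits immediately before age) -> affects backward compatibility only, which is not asked
  added field avatar to record Money: required bytes, tag 17 (in v2 it sits immediately before age) -> affects backward compatibility only, which is not asked

forward: BREAKING [(addr.height, R1), (balance, R1), (duration, R1), (status, R1)]


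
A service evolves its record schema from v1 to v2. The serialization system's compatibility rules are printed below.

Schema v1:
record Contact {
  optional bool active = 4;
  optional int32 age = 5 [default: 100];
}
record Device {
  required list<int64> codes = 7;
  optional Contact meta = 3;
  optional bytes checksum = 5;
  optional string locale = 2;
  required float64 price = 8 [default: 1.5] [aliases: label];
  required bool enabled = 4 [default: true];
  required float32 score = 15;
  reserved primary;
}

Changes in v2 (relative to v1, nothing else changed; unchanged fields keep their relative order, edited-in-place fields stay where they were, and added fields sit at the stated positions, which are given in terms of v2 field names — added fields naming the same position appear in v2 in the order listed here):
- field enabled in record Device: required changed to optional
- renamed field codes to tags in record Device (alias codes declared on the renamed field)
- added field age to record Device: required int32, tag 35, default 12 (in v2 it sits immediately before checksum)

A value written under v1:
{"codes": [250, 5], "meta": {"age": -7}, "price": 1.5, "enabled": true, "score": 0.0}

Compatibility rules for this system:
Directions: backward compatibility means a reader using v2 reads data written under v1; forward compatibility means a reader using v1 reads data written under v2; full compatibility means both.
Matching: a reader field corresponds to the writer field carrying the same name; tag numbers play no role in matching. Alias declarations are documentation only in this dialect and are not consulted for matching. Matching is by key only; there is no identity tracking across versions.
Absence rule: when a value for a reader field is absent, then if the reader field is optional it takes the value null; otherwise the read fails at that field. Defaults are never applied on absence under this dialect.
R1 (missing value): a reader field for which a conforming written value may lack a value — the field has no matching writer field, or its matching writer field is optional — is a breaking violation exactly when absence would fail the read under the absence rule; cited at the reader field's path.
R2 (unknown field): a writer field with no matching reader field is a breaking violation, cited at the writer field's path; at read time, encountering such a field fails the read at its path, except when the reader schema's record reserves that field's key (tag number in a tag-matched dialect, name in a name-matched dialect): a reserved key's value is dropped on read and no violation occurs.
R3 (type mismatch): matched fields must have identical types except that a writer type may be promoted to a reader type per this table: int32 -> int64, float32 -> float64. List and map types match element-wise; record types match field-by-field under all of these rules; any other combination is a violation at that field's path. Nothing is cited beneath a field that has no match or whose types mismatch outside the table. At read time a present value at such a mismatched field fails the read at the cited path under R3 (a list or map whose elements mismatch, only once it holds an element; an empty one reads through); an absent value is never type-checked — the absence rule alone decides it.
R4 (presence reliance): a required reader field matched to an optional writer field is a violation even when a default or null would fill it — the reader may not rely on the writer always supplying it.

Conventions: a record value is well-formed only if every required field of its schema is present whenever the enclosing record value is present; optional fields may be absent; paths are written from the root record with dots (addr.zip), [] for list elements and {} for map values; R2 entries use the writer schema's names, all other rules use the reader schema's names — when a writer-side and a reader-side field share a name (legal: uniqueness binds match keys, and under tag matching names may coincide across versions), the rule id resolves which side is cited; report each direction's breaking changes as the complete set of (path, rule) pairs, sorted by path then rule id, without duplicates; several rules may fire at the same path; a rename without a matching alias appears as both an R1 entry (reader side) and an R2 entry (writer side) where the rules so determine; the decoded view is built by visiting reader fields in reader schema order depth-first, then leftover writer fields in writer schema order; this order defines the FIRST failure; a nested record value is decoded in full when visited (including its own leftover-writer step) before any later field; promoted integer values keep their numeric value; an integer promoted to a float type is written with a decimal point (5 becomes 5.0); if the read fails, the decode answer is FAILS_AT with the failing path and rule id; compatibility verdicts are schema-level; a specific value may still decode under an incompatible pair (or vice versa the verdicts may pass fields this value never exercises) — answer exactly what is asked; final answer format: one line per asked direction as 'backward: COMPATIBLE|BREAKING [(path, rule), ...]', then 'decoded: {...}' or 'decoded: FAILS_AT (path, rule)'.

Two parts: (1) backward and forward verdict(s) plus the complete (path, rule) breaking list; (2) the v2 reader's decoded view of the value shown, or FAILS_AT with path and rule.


backward: BREAKING [(age, R1), (codes, R2), (tags, R1)]; forward: BREAKING [(age, R2), (codes, R1), (enabled, R1), (enabled, R4), (tags, R2)]; decoded: FAILS_AT (tags, R1)

each type pair in Device: writer, then reader
checking backward for Device: reader v2 against writer v1:
  tags has no writer counterpart
  meta: Contact -> Contact, writer optional; from meta
  age has no writer counterpart
  checksum: bytes -> bytes, writer optional; from checksum
  locale: string -> string, writer optional; from locale
  price: float64 -> float64, writer required; from price
  enabled: bool -> bool, writer required; from enabled
  score: float32 -> float32, writer required; from score
  codes (writer side), unknown to reader
  meta.active: bool -> bool, writer optional; from meta.active
  meta.age: int32 -> int32, writer optional; from meta.age
  violation R1 at age
  violation R2 at codes
  violation R1 at tags
  => backward verdict for Device: BREAKING, 3 violation(s)
checking forward for Device: reader v1 against writer v2:
  codes has no writer counterpart
  meta: Contact -> Contact, writer optional; from meta
  checksum: bytes -> bytes, writer optional; from checksum
  locale: string -> string, writer optional; from locale
  price: float64 -> float64, writer required; from price
  enabled: bool -> bool, writer optional; from enabled
  score: float32 -> float32, writer required; from score
  tags (writer side), unknown to reader
  age (writer side), unknown to reader
  meta.active: bool -> bool, writer optional; from meta.active
  meta.age: int32 -> int32, writer optional; from meta.age
  violation R2 at age
  violation R1 at codes
  violation R1 at enabled
  violation R4 at enabled
  violation R2 at tags
  => forward verdict for Device: BREAKING, 5 violation(s)
decoding the Device value with the v2 reader:
  read fails at tags under R1 (no fill)
  => FAILS_AT (tags, R1)
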